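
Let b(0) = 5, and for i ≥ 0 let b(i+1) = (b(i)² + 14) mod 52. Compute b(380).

31

Listing terms: b(0) = 5,  b(1) = 39,  b(2) = 27,  b(3) = 15,  b(4) = 31,  b(5) = 39.
Since b(5) = b(1) = 39, the sequence is eventually periodic: after a pre-period of length 1 it cycles with period 4.
For i ≥ 1, b(i) depends only on (i - 1) mod 4. (380 - 1) mod 4 = 3, so b(380) = b(4) = 31.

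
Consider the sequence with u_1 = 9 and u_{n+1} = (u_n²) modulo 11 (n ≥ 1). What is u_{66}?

4

Computing terms: u_1 = 9,  u_2 = 4,  u_3 = 5,  u_4 = 3,  u_5 = 9.
Since u_5 = u_1 = 9, the sequence is periodic with period 4.
So u_{66} = u_{1 + ((66-1) mod 4)} = u_2 = 4.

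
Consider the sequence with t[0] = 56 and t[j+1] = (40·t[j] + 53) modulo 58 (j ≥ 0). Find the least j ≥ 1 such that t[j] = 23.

t[0] = 56; t[1] = 31; t[2] = 17; t[3] = 37; t[4] = 25; t[5] = 9; t[6] = 7; t[7] = 43; t[8] = 33; t[9] = 39; t[10] = 47; t[11] = 19; t[12] = 1; t[13] = 35; t[14] = 3; t[15] = 57; t[16] = 13; t[17] = 51; t[18] = 5; t[19] = 21; t[20] = 23; t[21] = 45; t[22] = 55; t[23] = 49; t[24] = 41; t[25] = 11; t[26] = 29; t[27] = 53; t[28] = 27; t[29] = 31.
Since t[29] = t[1] = 31, the sequence is eventually periodic: after a pre-period of length 1 it cycles with period 28.
The value 23 first appears (with j ≥ 1) at t[20].

20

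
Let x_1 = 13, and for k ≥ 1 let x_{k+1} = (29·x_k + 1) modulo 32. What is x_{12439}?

31

Computing terms: x_1 = 13; x_2 = 26; x_3 = 19; x_4 = 8; x_5 = 9; x_6 = 6; x_7 = 15; x_8 = 20; x_9 = 5; x_{10} = 18; x_{11} = 11; x_{12} = 0; x_{13} = 1; x_{14} = 30; x_{15} = 7; x_{16} = 12; x_{17} = 29; x_{18} = 10; x_{19} = 3; x_{20} = 24; x_{21} = 25; x_{22} = 22; x_{23} = 31; x_{24} = 4; x_{25} = 21; x_{26} = 2; x_{27} = 27; x_{28} = 16; x_{29} = 17; x_{30} = 14; x_{31} = 23; x_{32} = 28; x_{33} = 13.
The sequence repeats with period 32.
So x_{12439} = x_{1 + ((12439-1) mod 32)} = x_{23} = 31.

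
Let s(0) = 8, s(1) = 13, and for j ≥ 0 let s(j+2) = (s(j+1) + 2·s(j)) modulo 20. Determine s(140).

13

s(0) = 8,  s(1) = 13,  s(2) = 9,  s(3) = 15,  s(4) = 13,  s(5) = 3,  s(6) = 9,  s(7) = 15.
Since (s(6), s(7)) = (s(2), s(3)) = (9, 15) (two consecutive terms determine the rest), the sequence is eventually periodic: after a pre-period of length 2 it cycles with period 4.
For j ≥ 2, s(j) depends only on (j - 2) mod 4. (140 - 2) mod 4 = 2, so s(140) = s(4) = 13.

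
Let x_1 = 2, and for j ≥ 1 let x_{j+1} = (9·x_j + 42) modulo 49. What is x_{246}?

x_1 = 2,  x_2 = 11,  x_3 = 43,  x_4 = 37,  x_5 = 32,  x_6 = 36,  x_7 = 23,  x_8 = 4,  x_9 = 29,  x_{10} = 9,  x_{11} = 25,  x_{12} = 22,  x_{13} = 44,  x_{14} = 46,  x_{15} = 15,  x_{16} = 30,  x_{17} = 18,  x_{18} = 8,  x_{19} = 16,  x_{20} = 39,  x_{21} = 1,  x_{22} = 2.
The sequence repeats with period 21.
(246 - 1) mod 21 = 14, so x_{246} = x_{15} = 15.

15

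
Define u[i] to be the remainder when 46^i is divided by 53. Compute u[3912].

u[1] = 46, u[2] = 49, u[3] = 28, u[4] = 16, u[5] = 47, u[6] = 42, u[7] = 24, u[8] = 44, u[9] = 10, u[10] = 36, u[11] = 13, u[12] = 15, u[13] = 1, u[14] = 46.
The sequence repeats with period 13.
(3912 - 1) mod 13 = 11, so u[3912] = u[12] = 15.

15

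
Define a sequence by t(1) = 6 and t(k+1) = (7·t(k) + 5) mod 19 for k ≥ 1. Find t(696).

11

t(1) = 6, t(2) = 9, t(3) = 11, t(4) = 6.
The sequence repeats with period 3.
So t(696) = t(1 + ((696-1) mod 3)) = t(3) = 11.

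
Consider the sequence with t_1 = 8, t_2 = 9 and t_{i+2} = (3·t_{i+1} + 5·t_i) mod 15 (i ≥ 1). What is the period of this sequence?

4

We have t_1 = 8,  t_2 = 9,  t_3 = 7,  t_4 = 6,  t_5 = 8,  t_6 = 9.
The sequence repeats with period 4.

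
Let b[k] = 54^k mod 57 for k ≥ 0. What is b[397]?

54

Computing terms: b[0] = 1,  b[1] = 54,  b[2] = 9,  b[3] = 30,  b[4] = 24,  b[5] = 42,  b[6] = 45,  b[7] = 36,  b[8] = 6,  b[9] = 39,  b[10] = 54.
Since b[10] = b[1] = 54, the sequence is eventually periodic: after a pre-period of length 1 it cycles with period 9.
For k ≥ 1, b[k] depends only on (k - 1) mod 9. (397 - 1) mod 9 = 0, so b[397] = b[1] = 54.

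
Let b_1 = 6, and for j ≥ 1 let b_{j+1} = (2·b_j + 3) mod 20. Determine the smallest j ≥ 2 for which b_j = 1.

Computing terms: b_1 = 6, b_2 = 15, b_3 = 13, b_4 = 9, b_5 = 1, b_6 = 5, b_7 = 13.
Since b_7 = b_3 = 13, the sequence is eventually periodic: after a pre-period of length 2 it cycles with period 4.
The value 1 first appears (with j ≥ 2) at b_5.

5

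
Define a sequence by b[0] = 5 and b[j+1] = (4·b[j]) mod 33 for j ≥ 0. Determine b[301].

Computing terms: b[0] = 5; b[1] = 20; b[2] = 14; b[3] = 23; b[4] = 26; b[5] = 5.
The sequence repeats with period 5.
(301 - 0) mod 5 = 1, so b[301] = b[1] = 20.

20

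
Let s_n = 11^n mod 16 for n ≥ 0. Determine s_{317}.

s_0 = 1, s_1 = 11, s_2 = 9, s_3 = 3, s_4 = 1.
The sequence repeats with period 4.
So s_{317} = s_{0 + ((317-0) mod 4)} = s_1 = 11.

11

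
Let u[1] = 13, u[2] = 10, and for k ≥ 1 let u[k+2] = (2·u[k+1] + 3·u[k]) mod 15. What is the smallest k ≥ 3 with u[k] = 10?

Computing terms: u[1] = 13, u[2] = 10, u[3] = 14, u[4] = 13, u[5] = 8, u[6] = 10, u[7] = 14.
Since (u[6], u[7]) = (u[2], u[3]) = (10, 14) (two consecutive terms determine the rest), the sequence is eventually periodic: after a pre-period of length 1 it cycles with period 4.
The value 10 next appears (with k ≥ 3) at u[6].

6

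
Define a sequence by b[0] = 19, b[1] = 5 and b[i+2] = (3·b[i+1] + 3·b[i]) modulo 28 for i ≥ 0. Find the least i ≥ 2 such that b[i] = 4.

5

Computing terms: b[0] = 19; b[1] = 5; b[2] = 16; b[3] = 7; b[4] = 13; b[5] = 4; b[6] = 23; b[7] = 25; b[8] = 4; b[9] = 3; b[10] = 21; b[11] = 16; b[12] = 27; b[13] = 17; b[14] = 20; b[15] = 27; b[16] = 1; b[17] = 0; b[18] = 3; b[19] = 9; b[20] = 8; b[21] = 23; b[22] = 9; b[23] = 12; b[24] = 7; b[25] = 1; b[26] = 24; b[27] = 19; b[28] = 17; b[29] = 24; b[30] = 11; b[31] = 21; b[32] = 12; b[33] = 15; b[34] = 25; b[35] = 8; b[36] = 15; b[37] = 13; b[38] = 0; b[39] = 11; b[40] = 5; b[41] = 20; b[42] = 19; b[43] = 5.
The sequence repeats with period 42.
The value 4 first appears (with i ≥ 2) at b[5].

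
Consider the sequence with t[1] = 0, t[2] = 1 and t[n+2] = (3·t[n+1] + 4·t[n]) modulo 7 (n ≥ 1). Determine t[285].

3

t[1] = 0; t[2] = 1; t[3] = 3; t[4] = 6; t[5] = 2; t[6] = 2; t[7] = 0; t[8] = 1.
Since (t[7], t[8]) = (t[1], t[2]) = (0, 1) (two consecutive terms determine the rest), the sequence is periodic with period 6.
(285 - 1) mod 6 = 2, so t[285] = t[3] = 3.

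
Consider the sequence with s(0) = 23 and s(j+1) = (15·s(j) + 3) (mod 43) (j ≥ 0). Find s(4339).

Listing terms: s(0) = 23,  s(1) = 4,  s(2) = 20,  s(3) = 2,  s(4) = 33,  s(5) = 25,  s(6) = 34,  s(7) = 40,  s(8) = 1,  s(9) = 18,  s(10) = 15,  s(11) = 13,  s(12) = 26,  s(13) = 6,  s(14) = 7,  s(15) = 22,  s(16) = 32,  s(17) = 10,  s(18) = 24,  s(19) = 19,  s(20) = 30,  s(21) = 23.
The sequence repeats with period 21.
So s(4339) = s(0 + ((4339-0) mod 21)) = s(13) = 6.

6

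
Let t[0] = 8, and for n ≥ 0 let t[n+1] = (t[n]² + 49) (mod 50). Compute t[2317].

43

t[0] = 8, t[1] = 13, t[2] = 18, t[3] = 23, t[4] = 28, t[5] = 33, t[6] = 38, t[7] = 43, t[8] = 48, t[9] = 3, t[10] = 8.
Since t[10] = t[0] = 8, the sequence is periodic with period 10.
(2317 - 0) mod 10 = 7, so t[2317] = t[7] = 43.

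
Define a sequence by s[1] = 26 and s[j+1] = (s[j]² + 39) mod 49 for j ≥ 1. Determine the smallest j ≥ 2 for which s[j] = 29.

2

Computing terms: s[1] = 26; s[2] = 29; s[3] = 47; s[4] = 43; s[5] = 26.
The sequence repeats with period 4.
The value 29 first appears (with j ≥ 2) at s[2].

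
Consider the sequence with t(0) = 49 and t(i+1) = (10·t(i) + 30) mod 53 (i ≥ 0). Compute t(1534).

Computing terms: t(0) = 49; t(1) = 43; t(2) = 36; t(3) = 19; t(4) = 8; t(5) = 4; t(6) = 17; t(7) = 41; t(8) = 16; t(9) = 31; t(10) = 22; t(11) = 38; t(12) = 39; t(13) = 49.
Since t(13) = t(0) = 49, the sequence is periodic with period 13.
(1534 - 0) mod 13 = 0, so t(1534) = t(0) = 49.

49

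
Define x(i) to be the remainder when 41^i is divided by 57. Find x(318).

Computing terms: x(1) = 41,  x(2) = 28,  x(3) = 8,  x(4) = 43,  x(5) = 53,  x(6) = 7,  x(7) = 2,  x(8) = 25,  x(9) = 56,  x(10) = 16,  x(11) = 29,  x(12) = 49,  x(13) = 14,  x(14) = 4,  x(15) = 50,  x(16) = 55,  x(17) = 32,  x(18) = 1,  x(19) = 41.
The sequence repeats with period 18.
(318 - 1) mod 18 = 11, so x(318) = x(12) = 49.

49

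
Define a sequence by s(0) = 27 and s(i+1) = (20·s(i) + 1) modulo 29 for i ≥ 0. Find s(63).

27

s(0) = 27,  s(1) = 19,  s(2) = 4,  s(3) = 23,  s(4) = 26,  s(5) = 28,  s(6) = 10,  s(7) = 27.
Since s(7) = s(0) = 27, the sequence is periodic with period 7.
So s(63) = s(0 + ((63-0) mod 7)) = s(0) = 27.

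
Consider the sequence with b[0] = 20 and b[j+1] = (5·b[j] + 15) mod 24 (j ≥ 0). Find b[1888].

Computing terms: b[0] = 20,  b[1] = 19,  b[2] = 14,  b[3] = 13,  b[4] = 8,  b[5] = 7,  b[6] = 2,  b[7] = 1,  b[8] = 20.
The sequence repeats with period 8.
(1888 - 0) mod 8 = 0, so b[1888] = b[0] = 20.

20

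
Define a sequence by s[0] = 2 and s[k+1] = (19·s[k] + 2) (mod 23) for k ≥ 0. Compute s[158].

19

We have s[0] = 2,  s[1] = 17,  s[2] = 3,  s[3] = 13,  s[4] = 19,  s[5] = 18,  s[6] = 22,  s[7] = 6,  s[8] = 1,  s[9] = 21,  s[10] = 10,  s[11] = 8,  s[12] = 16,  s[13] = 7,  s[14] = 20,  s[15] = 14,  s[16] = 15,  s[17] = 11,  s[18] = 4,  s[19] = 9,  s[20] = 12,  s[21] = 0,  s[22] = 2.
Since s[22] = s[0] = 2, the sequence is periodic with period 22.
(158 - 0) mod 22 = 4, so s[158] = s[4] = 19.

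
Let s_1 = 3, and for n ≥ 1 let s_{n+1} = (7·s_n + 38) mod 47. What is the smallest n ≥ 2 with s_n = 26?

11

Listing terms: s_1 = 3, s_2 = 12, s_3 = 28, s_4 = 46, s_5 = 31, s_6 = 20, s_7 = 37, s_8 = 15, s_9 = 2, s_{10} = 5, s_{11} = 26, s_{12} = 32, s_{13} = 27, s_{14} = 39, s_{15} = 29, s_{16} = 6, s_{17} = 33, s_{18} = 34, s_{19} = 41, s_{20} = 43, s_{21} = 10, s_{22} = 14, s_{23} = 42, s_{24} = 3.
Since s_{24} = s_1 = 3, the sequence is periodic with period 23.
The value 26 first appears (with n ≥ 2) at s_{11}.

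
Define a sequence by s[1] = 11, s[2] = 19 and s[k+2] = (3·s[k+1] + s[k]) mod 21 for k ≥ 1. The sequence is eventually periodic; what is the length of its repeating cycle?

Listing terms: s[1] = 11,  s[2] = 19,  s[3] = 5,  s[4] = 13,  s[5] = 2,  s[6] = 19,  s[7] = 17,  s[8] = 7,  s[9] = 17,  s[10] = 16,  s[11] = 2,  s[12] = 1,  s[13] = 5,  s[14] = 16,  s[15] = 11,  s[16] = 7,  s[17] = 11,  s[18] = 19.
The sequence repeats with period 16.

16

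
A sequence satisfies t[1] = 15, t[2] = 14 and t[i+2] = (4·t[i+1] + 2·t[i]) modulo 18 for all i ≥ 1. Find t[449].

4

We have t[1] = 15, t[2] = 14, t[3] = 14, t[4] = 12, t[5] = 4, t[6] = 4, t[7] = 6, t[8] = 14, t[9] = 14.
Since (t[8], t[9]) = (t[2], t[3]) = (14, 14) (two consecutive terms determine the rest), the sequence is eventually periodic: after a pre-period of length 1 it cycles with period 6.
For i ≥ 2, t[i] depends only on (i - 2) mod 6. (449 - 2) mod 6 = 3, so t[449] = t[5] = 4.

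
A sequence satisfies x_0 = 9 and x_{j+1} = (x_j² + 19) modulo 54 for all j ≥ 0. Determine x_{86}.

29

Computing terms: x_0 = 9,  x_1 = 46,  x_2 = 29,  x_3 = 50,  x_4 = 35,  x_5 = 2,  x_6 = 23,  x_7 = 8,  x_8 = 29.
Since x_8 = x_2 = 29, the sequence is eventually periodic: after a pre-period of length 2 it cycles with period 6.
For j ≥ 2, x_j depends only on (j - 2) mod 6. (86 - 2) mod 6 = 0, so x_{86} = x_2 = 29.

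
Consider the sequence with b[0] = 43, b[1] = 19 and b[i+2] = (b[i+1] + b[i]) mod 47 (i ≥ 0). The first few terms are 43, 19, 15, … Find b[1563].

33

Computing terms: b[0] = 43, b[1] = 19, b[2] = 15, b[3] = 34, b[4] = 2, b[5] = 36, b[6] = 38, b[7] = 27, b[8] = 18, b[9] = 45, b[10] = 16, b[11] = 14, b[12] = 30, b[13] = 44, b[14] = 27, b[15] = 24, b[16] = 4, b[17] = 28, b[18] = 32, b[19] = 13, b[20] = 45, b[21] = 11, b[22] = 9, b[23] = 20, b[24] = 29, b[25] = 2, b[26] = 31, b[27] = 33, b[28] = 17, b[29] = 3, b[30] = 20, b[31] = 23, b[32] = 43, b[33] = 19.
Since (b[32], b[33]) = (b[0], b[1]) = (43, 19) (two consecutive terms determine the rest), the sequence is periodic with period 32.
(1563 - 0) mod 32 = 27, so b[1563] = b[27] = 33.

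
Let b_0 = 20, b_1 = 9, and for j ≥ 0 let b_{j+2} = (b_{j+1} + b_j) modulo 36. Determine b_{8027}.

Computing terms: b_0 = 20,  b_1 = 9,  b_2 = 29,  b_3 = 2,  b_4 = 31,  b_5 = 33,  b_6 = 28,  b_7 = 25,  b_8 = 17,  b_9 = 6,  b_{10} = 23,  b_{11} = 29,  b_{12} = 16,  b_{13} = 9,  b_{14} = 25,  b_{15} = 34,  b_{16} = 23,  b_{17} = 21,  b_{18} = 8,  b_{19} = 29,  b_{20} = 1,  b_{21} = 30,  b_{22} = 31,  b_{23} = 25,  b_{24} = 20,  b_{25} = 9.
Since (b_{24}, b_{25}) = (b_0, b_1) = (20, 9) (two consecutive terms determine the rest), the sequence is periodic with period 24.
So b_{8027} = b_{0 + ((8027-0) mod 24)} = b_{11} = 29.

29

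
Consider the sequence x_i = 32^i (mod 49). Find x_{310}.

46

We have x_1 = 32,  x_2 = 44,  x_3 = 36,  x_4 = 25,  x_5 = 16,  x_6 = 22,  x_7 = 18,  x_8 = 37,  x_9 = 8,  x_{10} = 11,  x_{11} = 9,  x_{12} = 43,  x_{13} = 4,  x_{14} = 30,  x_{15} = 29,  x_{16} = 46,  x_{17} = 2,  x_{18} = 15,  x_{19} = 39,  x_{20} = 23,  x_{21} = 1,  x_{22} = 32.
Since x_{22} = x_1 = 32, the sequence is periodic with period 21.
So x_{310} = x_{1 + ((310-1) mod 21)} = x_{16} = 46.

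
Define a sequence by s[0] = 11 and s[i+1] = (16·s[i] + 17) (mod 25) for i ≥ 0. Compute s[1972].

20

We have s[0] = 11,  s[1] = 18,  s[2] = 5,  s[3] = 22,  s[4] = 19,  s[5] = 21,  s[6] = 3,  s[7] = 15,  s[8] = 7,  s[9] = 4,  s[10] = 6,  s[11] = 13,  s[12] = 0,  s[13] = 17,  s[14] = 14,  s[15] = 16,  s[16] = 23,  s[17] = 10,  s[18] = 2,  s[19] = 24,  s[20] = 1,  s[21] = 8,  s[22] = 20,  s[23] = 12,  s[24] = 9,  s[25] = 11.
Since s[25] = s[0] = 11, the sequence is periodic with period 25.
(1972 - 0) mod 25 = 22, so s[1972] = s[22] = 20.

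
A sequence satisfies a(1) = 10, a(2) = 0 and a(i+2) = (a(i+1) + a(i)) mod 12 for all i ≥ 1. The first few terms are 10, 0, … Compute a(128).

8

Listing terms: a(1) = 10,  a(2) = 0,  a(3) = 10,  a(4) = 10,  a(5) = 8,  a(6) = 6,  a(7) = 2,  a(8) = 8,  a(9) = 10,  a(10) = 6,  a(11) = 4,  a(12) = 10,  a(13) = 2,  a(14) = 0,  a(15) = 2,  a(16) = 2,  a(17) = 4,  a(18) = 6,  a(19) = 10,  a(20) = 4,  a(21) = 2,  a(22) = 6,  a(23) = 8,  a(24) = 2,  a(25) = 10,  a(26) = 0.
The sequence repeats with period 24.
(128 - 1) mod 24 = 7, so a(128) = a(8) = 8.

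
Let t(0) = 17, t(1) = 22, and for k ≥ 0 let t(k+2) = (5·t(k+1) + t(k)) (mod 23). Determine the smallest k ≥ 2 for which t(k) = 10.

20

t(0) = 17, t(1) = 22, t(2) = 12, t(3) = 13, t(4) = 8, t(5) = 7, t(6) = 20, t(7) = 15, t(8) = 3, t(9) = 7, t(10) = 15, t(11) = 13, t(12) = 11, t(13) = 22, t(14) = 6, t(15) = 6, t(16) = 13, t(17) = 2, t(18) = 0, t(19) = 2, t(20) = 10, t(21) = 6, t(22) = 17, t(23) = 22.
The sequence repeats with period 22.
The value 10 first appears (with k ≥ 2) at t(20).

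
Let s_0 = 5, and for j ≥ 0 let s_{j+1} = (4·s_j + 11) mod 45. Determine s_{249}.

Listing terms: s_0 = 5, s_1 = 31, s_2 = 0, s_3 = 11, s_4 = 10, s_5 = 6, s_6 = 35, s_7 = 16, s_8 = 30, s_9 = 41, s_{10} = 40, s_{11} = 36, s_{12} = 20, s_{13} = 1, s_{14} = 15, s_{15} = 26, s_{16} = 25, s_{17} = 21, s_{18} = 5.
Since s_{18} = s_0 = 5, the sequence is periodic with period 18.
(249 - 0) mod 18 = 15, so s_{249} = s_{15} = 26.

26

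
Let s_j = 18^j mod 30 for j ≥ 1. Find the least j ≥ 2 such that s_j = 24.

s_1 = 18, s_2 = 24, s_3 = 12, s_4 = 6, s_5 = 18.
The sequence repeats with period 4.
The value 24 first appears (with j ≥ 2) at s_2.

2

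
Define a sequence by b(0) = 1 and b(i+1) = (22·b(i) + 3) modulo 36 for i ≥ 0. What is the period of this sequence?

3

b(0) = 1,  b(1) = 25,  b(2) = 13,  b(3) = 1.
Since b(3) = b(0) = 1, the sequence is periodic with period 3.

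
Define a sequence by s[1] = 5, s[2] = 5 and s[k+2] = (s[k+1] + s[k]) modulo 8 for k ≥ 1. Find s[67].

1

Computing terms: s[1] = 5; s[2] = 5; s[3] = 2; s[4] = 7; s[5] = 1; s[6] = 0; s[7] = 1; s[8] = 1; s[9] = 2; s[10] = 3; s[11] = 5; s[12] = 0; s[13] = 5; s[14] = 5.
Since (s[13], s[14]) = (s[1], s[2]) = (5, 5) (two consecutive terms determine the rest), the sequence is periodic with period 12.
(67 - 1) mod 12 = 6, so s[67] = s[7] = 1.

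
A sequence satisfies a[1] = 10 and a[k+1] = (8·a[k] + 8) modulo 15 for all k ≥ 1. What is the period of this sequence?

4

Listing terms: a[1] = 10, a[2] = 13, a[3] = 7, a[4] = 4, a[5] = 10.
Since a[5] = a[1] = 10, the sequence is periodic with period 4.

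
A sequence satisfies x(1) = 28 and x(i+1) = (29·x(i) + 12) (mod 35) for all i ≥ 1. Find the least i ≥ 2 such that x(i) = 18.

x(1) = 28,  x(2) = 19,  x(3) = 3,  x(4) = 29,  x(5) = 13,  x(6) = 4,  x(7) = 23,  x(8) = 14,  x(9) = 33,  x(10) = 24,  x(11) = 8,  x(12) = 34,  x(13) = 18,  x(14) = 9,  x(15) = 28.
The sequence repeats with period 14.
The value 18 first appears (with i ≥ 2) at x(13).

13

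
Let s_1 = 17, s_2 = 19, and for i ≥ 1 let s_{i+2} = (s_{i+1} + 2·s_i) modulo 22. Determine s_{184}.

3

s_1 = 17; s_2 = 19; s_3 = 9; s_4 = 3; s_5 = 21; s_6 = 5; s_7 = 3; s_8 = 13; s_9 = 19; s_{10} = 1; s_{11} = 17; s_{12} = 19.
The sequence repeats with period 10.
(184 - 1) mod 10 = 3, so s_{184} = s_4 = 3.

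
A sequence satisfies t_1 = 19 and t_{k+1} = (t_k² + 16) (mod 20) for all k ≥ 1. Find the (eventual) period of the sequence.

t_1 = 19, t_2 = 17, t_3 = 5, t_4 = 1, t_5 = 17.
Since t_5 = t_2 = 17, the sequence is eventually periodic: after a pre-period of length 1 it cycles with period 3.

3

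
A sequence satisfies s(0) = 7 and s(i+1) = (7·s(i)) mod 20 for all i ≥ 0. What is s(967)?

Computing terms: s(0) = 7, s(1) = 9, s(2) = 3, s(3) = 1, s(4) = 7.
The sequence repeats with period 4.
So s(967) = s(0 + ((967-0) mod 4)) = s(3) = 1.

1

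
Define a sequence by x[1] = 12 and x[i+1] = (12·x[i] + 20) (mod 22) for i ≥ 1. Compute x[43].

Listing terms: x[1] = 12,  x[2] = 10,  x[3] = 8,  x[4] = 6,  x[5] = 4,  x[6] = 2,  x[7] = 0,  x[8] = 20,  x[9] = 18,  x[10] = 16,  x[11] = 14,  x[12] = 12.
The sequence repeats with period 11.
So x[43] = x[1 + ((43-1) mod 11)] = x[10] = 16.

16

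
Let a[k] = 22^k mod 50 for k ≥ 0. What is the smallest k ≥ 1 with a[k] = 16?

12

Listing terms: a[0] = 1; a[1] = 22; a[2] = 34; a[3] = 48; a[4] = 6; a[5] = 32; a[6] = 4; a[7] = 38; a[8] = 36; a[9] = 42; a[10] = 24; a[11] = 28; a[12] = 16; a[13] = 2; a[14] = 44; a[15] = 18; a[16] = 46; a[17] = 12; a[18] = 14; a[19] = 8; a[20] = 26; a[21] = 22.
Since a[21] = a[1] = 22, the sequence is eventually periodic: after a pre-period of length 1 it cycles with period 20.
The value 16 first appears (with k ≥ 1) at a[12].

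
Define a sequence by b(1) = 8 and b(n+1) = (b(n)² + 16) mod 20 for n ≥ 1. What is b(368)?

Listing terms: b(1) = 8; b(2) = 0; b(3) = 16; b(4) = 12; b(5) = 0.
Since b(5) = b(2) = 0, the sequence is eventually periodic: after a pre-period of length 1 it cycles with period 3.
For n ≥ 2, b(n) depends only on (n - 2) mod 3. (368 - 2) mod 3 = 0, so b(368) = b(2) = 0.

0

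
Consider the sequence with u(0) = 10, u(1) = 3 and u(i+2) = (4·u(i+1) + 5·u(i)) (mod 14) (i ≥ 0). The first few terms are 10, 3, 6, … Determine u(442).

Listing terms: u(0) = 10, u(1) = 3, u(2) = 6, u(3) = 11, u(4) = 4, u(5) = 1, u(6) = 10, u(7) = 3.
Since (u(6), u(7)) = (u(0), u(1)) = (10, 3) (two consecutive terms determine the rest), the sequence is periodic with period 6.
(442 - 0) mod 6 = 4, so u(442) = u(4) = 4.

4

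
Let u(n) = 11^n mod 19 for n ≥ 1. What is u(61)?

We have u(1) = 11,  u(2) = 7,  u(3) = 1,  u(4) = 11.
Since u(4) = u(1) = 11, the sequence is periodic with period 3.
(61 - 1) mod 3 = 0, so u(61) = u(1) = 11.

11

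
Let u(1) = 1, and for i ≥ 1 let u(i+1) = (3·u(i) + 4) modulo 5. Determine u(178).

Computing terms: u(1) = 1; u(2) = 2; u(3) = 0; u(4) = 4; u(5) = 1.
Since u(5) = u(1) = 1, the sequence is periodic with period 4.
(178 - 1) mod 4 = 1, so u(178) = u(2) = 2.

2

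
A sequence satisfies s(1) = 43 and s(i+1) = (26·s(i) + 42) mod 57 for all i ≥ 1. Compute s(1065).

49

Listing terms: s(1) = 43,  s(2) = 20,  s(3) = 49,  s(4) = 5,  s(5) = 1,  s(6) = 11,  s(7) = 43.
The sequence repeats with period 6.
(1065 - 1) mod 6 = 2, so s(1065) = s(3) = 49.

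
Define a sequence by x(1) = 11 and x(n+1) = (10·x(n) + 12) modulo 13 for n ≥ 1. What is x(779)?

x(1) = 11,  x(2) = 5,  x(3) = 10,  x(4) = 8,  x(5) = 1,  x(6) = 9,  x(7) = 11.
Since x(7) = x(1) = 11, the sequence is periodic with period 6.
So x(779) = x(1 + ((779-1) mod 6)) = x(5) = 1.

1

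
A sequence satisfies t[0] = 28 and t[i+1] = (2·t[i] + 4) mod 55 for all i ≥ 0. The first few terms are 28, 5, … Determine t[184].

t[0] = 28; t[1] = 5; t[2] = 14; t[3] = 32; t[4] = 13; t[5] = 30; t[6] = 9; t[7] = 22; t[8] = 48; t[9] = 45; t[10] = 39; t[11] = 27; t[12] = 3; t[13] = 10; t[14] = 24; t[15] = 52; t[16] = 53; t[17] = 0; t[18] = 4; t[19] = 12; t[20] = 28.
The sequence repeats with period 20.
(184 - 0) mod 20 = 4, so t[184] = t[4] = 13.

13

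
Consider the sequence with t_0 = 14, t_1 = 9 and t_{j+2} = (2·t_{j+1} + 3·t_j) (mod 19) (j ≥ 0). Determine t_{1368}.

t_0 = 14; t_1 = 9; t_2 = 3; t_3 = 14; t_4 = 18; t_5 = 2; t_6 = 1; t_7 = 8; t_8 = 0; t_9 = 5; t_{10} = 10; t_{11} = 16; t_{12} = 5; t_{13} = 1; t_{14} = 17; t_{15} = 18; t_{16} = 11; t_{17} = 0; t_{18} = 14; t_{19} = 9.
Since (t_{18}, t_{19}) = (t_0, t_1) = (14, 9) (two consecutive terms determine the rest), the sequence is periodic with period 18.
So t_{1368} = t_{0 + ((1368-0) mod 18)} = t_0 = 14.

14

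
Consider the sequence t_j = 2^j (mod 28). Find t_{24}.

8

t_0 = 1; t_1 = 2; t_2 = 4; t_3 = 8; t_4 = 16; t_5 = 4.
Since t_5 = t_2 = 4, the sequence is eventually periodic: after a pre-period of length 2 it cycles with period 3.
For j ≥ 2, t_j depends only on (j - 2) mod 3. (24 - 2) mod 3 = 1, so t_{24} = t_3 = 8.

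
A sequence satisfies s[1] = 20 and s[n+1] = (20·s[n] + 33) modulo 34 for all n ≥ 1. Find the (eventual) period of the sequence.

16

Computing terms: s[1] = 20, s[2] = 25, s[3] = 23, s[4] = 17, s[5] = 33, s[6] = 13, s[7] = 21, s[8] = 11, s[9] = 15, s[10] = 27, s[11] = 29, s[12] = 1, s[13] = 19, s[14] = 5, s[15] = 31, s[16] = 7, s[17] = 3, s[18] = 25.
Since s[18] = s[2] = 25, the sequence is eventually periodic: after a pre-period of length 1 it cycles with period 16.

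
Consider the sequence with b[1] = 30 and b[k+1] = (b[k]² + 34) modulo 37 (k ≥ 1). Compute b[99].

4

We have b[1] = 30; b[2] = 9; b[3] = 4; b[4] = 13; b[5] = 18; b[6] = 25; b[7] = 30.
Since b[7] = b[1] = 30, the sequence is periodic with period 6.
(99 - 1) mod 6 = 2, so b[99] = b[3] = 4.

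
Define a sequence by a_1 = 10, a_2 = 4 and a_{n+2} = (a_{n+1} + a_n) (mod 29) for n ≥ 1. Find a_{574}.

Listing terms: a_1 = 10, a_2 = 4, a_3 = 14, a_4 = 18, a_5 = 3, a_6 = 21, a_7 = 24, a_8 = 16, a_9 = 11, a_{10} = 27, a_{11} = 9, a_{12} = 7, a_{13} = 16, a_{14} = 23, a_{15} = 10, a_{16} = 4.
The sequence repeats with period 14.
So a_{574} = a_{1 + ((574-1) mod 14)} = a_{14} = 23.

23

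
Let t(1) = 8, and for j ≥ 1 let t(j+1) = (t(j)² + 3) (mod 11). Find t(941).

1

Computing terms: t(1) = 8; t(2) = 1; t(3) = 4; t(4) = 8.
Since t(4) = t(1) = 8, the sequence is periodic with period 3.
So t(941) = t(1 + ((941-1) mod 3)) = t(2) = 1.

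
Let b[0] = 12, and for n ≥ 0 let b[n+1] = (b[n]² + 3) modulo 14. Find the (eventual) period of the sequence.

6

Computing terms: b[0] = 12, b[1] = 7, b[2] = 10, b[3] = 5, b[4] = 0, b[5] = 3, b[6] = 12.
Since b[6] = b[0] = 12, the sequence is periodic with period 6.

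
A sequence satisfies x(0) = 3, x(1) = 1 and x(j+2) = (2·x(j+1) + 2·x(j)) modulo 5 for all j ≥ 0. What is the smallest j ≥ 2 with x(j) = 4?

Listing terms: x(0) = 3, x(1) = 1, x(2) = 3, x(3) = 3, x(4) = 2, x(5) = 0, x(6) = 4, x(7) = 3, x(8) = 4, x(9) = 4, x(10) = 1, x(11) = 0, x(12) = 2, x(13) = 4, x(14) = 2, x(15) = 2, x(16) = 3, x(17) = 0, x(18) = 1, x(19) = 2, x(20) = 1, x(21) = 1, x(22) = 4, x(23) = 0, x(24) = 3, x(25) = 1.
Since (x(24), x(25)) = (x(0), x(1)) = (3, 1) (two consecutive terms determine the rest), the sequence is periodic with period 24.
The value 4 first appears (with j ≥ 2) at x(6).

6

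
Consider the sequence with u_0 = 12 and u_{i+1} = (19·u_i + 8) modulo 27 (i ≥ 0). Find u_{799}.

We have u_0 = 12, u_1 = 20, u_2 = 10, u_3 = 9, u_4 = 17, u_5 = 7, u_6 = 6, u_7 = 14, u_8 = 4, u_9 = 3, u_{10} = 11, u_{11} = 1, u_{12} = 0, u_{13} = 8, u_{14} = 25, u_{15} = 24, u_{16} = 5, u_{17} = 22, u_{18} = 21, u_{19} = 2, u_{20} = 19, u_{21} = 18, u_{22} = 26, u_{23} = 16, u_{24} = 15, u_{25} = 23, u_{26} = 13, u_{27} = 12.
The sequence repeats with period 27.
So u_{799} = u_{0 + ((799-0) mod 27)} = u_{16} = 5.

5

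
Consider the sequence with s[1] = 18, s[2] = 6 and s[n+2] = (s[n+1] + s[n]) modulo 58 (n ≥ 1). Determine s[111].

We have s[1] = 18,  s[2] = 6,  s[3] = 24,  s[4] = 30,  s[5] = 54,  s[6] = 26,  s[7] = 22,  s[8] = 48,  s[9] = 12,  s[10] = 2,  s[11] = 14,  s[12] = 16,  s[13] = 30,  s[14] = 46,  s[15] = 18,  s[16] = 6.
The sequence repeats with period 14.
(111 - 1) mod 14 = 12, so s[111] = s[13] = 30.

30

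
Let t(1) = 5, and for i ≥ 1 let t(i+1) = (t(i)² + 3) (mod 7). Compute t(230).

Computing terms: t(1) = 5,  t(2) = 0,  t(3) = 3,  t(4) = 5.
The sequence repeats with period 3.
So t(230) = t(1 + ((230-1) mod 3)) = t(2) = 0.

0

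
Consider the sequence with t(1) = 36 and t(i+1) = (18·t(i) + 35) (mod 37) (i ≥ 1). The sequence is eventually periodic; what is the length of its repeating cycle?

Computing terms: t(1) = 36; t(2) = 17; t(3) = 8; t(4) = 31; t(5) = 1; t(6) = 16; t(7) = 27; t(8) = 3; t(9) = 15; t(10) = 9; t(11) = 12; t(12) = 29; t(13) = 2; t(14) = 34; t(15) = 18; t(16) = 26; t(17) = 22; t(18) = 24; t(19) = 23; t(20) = 5; t(21) = 14; t(22) = 28; t(23) = 21; t(24) = 6; t(25) = 32; t(26) = 19; t(27) = 7; t(28) = 13; t(29) = 10; t(30) = 30; t(31) = 20; t(32) = 25; t(33) = 4; t(34) = 33; t(35) = 0; t(36) = 35; t(37) = 36.
The sequence repeats with period 36.

36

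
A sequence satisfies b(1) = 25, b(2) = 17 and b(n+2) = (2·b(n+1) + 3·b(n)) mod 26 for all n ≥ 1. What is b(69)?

Computing terms: b(1) = 25,  b(2) = 17,  b(3) = 5,  b(4) = 9,  b(5) = 7,  b(6) = 15,  b(7) = 25,  b(8) = 17.
Since (b(7), b(8)) = (b(1), b(2)) = (25, 17) (two consecutive terms determine the rest), the sequence is periodic with period 6.
So b(69) = b(1 + ((69-1) mod 6)) = b(3) = 5.

5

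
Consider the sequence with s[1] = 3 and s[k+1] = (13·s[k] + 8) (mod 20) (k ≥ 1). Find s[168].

15

Computing terms: s[1] = 3,  s[2] = 7,  s[3] = 19,  s[4] = 15,  s[5] = 3.
Since s[5] = s[1] = 3, the sequence is periodic with period 4.
So s[168] = s[1 + ((168-1) mod 4)] = s[4] = 15.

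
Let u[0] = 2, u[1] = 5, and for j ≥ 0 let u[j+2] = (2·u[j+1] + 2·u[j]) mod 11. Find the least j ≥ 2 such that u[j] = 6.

6

Computing terms: u[0] = 2; u[1] = 5; u[2] = 3; u[3] = 5; u[4] = 5; u[5] = 9; u[6] = 6; u[7] = 8; u[8] = 6; u[9] = 6; u[10] = 2; u[11] = 5.
The sequence repeats with period 10.
The value 6 first appears (with j ≥ 2) at u[6].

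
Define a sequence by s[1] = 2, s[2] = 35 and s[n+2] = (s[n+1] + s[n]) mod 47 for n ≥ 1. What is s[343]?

Listing terms: s[1] = 2,  s[2] = 35,  s[3] = 37,  s[4] = 25,  s[5] = 15,  s[6] = 40,  s[7] = 8,  s[8] = 1,  s[9] = 9,  s[10] = 10,  s[11] = 19,  s[12] = 29,  s[13] = 1,  s[14] = 30,  s[15] = 31,  s[16] = 14,  s[17] = 45,  s[18] = 12,  s[19] = 10,  s[20] = 22,  s[21] = 32,  s[22] = 7,  s[23] = 39,  s[24] = 46,  s[25] = 38,  s[26] = 37,  s[27] = 28,  s[28] = 18,  s[29] = 46,  s[30] = 17,  s[31] = 16,  s[32] = 33,  s[33] = 2,  s[34] = 35.
Since (s[33], s[34]) = (s[1], s[2]) = (2, 35) (two consecutive terms determine the rest), the sequence is periodic with period 32.
(343 - 1) mod 32 = 22, so s[343] = s[23] = 39.

39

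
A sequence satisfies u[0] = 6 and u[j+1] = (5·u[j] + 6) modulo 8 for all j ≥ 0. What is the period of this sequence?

Listing terms: u[0] = 6; u[1] = 4; u[2] = 2; u[3] = 0; u[4] = 6.
The sequence repeats with period 4.

4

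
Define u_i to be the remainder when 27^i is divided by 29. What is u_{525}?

12

u_1 = 27,  u_2 = 4,  u_3 = 21,  u_4 = 16,  u_5 = 26,  u_6 = 6,  u_7 = 17,  u_8 = 24,  u_9 = 10,  u_{10} = 9,  u_{11} = 11,  u_{12} = 7,  u_{13} = 15,  u_{14} = 28,  u_{15} = 2,  u_{16} = 25,  u_{17} = 8,  u_{18} = 13,  u_{19} = 3,  u_{20} = 23,  u_{21} = 12,  u_{22} = 5,  u_{23} = 19,  u_{24} = 20,  u_{25} = 18,  u_{26} = 22,  u_{27} = 14,  u_{28} = 1,  u_{29} = 27.
The sequence repeats with period 28.
(525 - 1) mod 28 = 20, so u_{525} = u_{21} = 12.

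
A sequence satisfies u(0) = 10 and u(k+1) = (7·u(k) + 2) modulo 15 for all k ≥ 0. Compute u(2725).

12

u(0) = 10,  u(1) = 12,  u(2) = 11,  u(3) = 4,  u(4) = 0,  u(5) = 2,  u(6) = 1,  u(7) = 9,  u(8) = 5,  u(9) = 7,  u(10) = 6,  u(11) = 14,  u(12) = 10.
Since u(12) = u(0) = 10, the sequence is periodic with period 12.
So u(2725) = u(0 + ((2725-0) mod 12)) = u(1) = 12.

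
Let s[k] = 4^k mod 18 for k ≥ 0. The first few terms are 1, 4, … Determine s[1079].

s[0] = 1,  s[1] = 4,  s[2] = 16,  s[3] = 10,  s[4] = 4.
Since s[4] = s[1] = 4, the sequence is eventually periodic: after a pre-period of length 1 it cycles with period 3.
For k ≥ 1, s[k] depends only on (k - 1) mod 3. (1079 - 1) mod 3 = 1, so s[1079] = s[2] = 16.

16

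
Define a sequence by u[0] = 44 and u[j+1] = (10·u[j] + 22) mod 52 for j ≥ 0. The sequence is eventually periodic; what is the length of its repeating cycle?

6

Listing terms: u[0] = 44; u[1] = 46; u[2] = 14; u[3] = 6; u[4] = 30; u[5] = 10; u[6] = 18; u[7] = 46.
Since u[7] = u[1] = 46, the sequence is eventually periodic: after a pre-period of length 1 it cycles with period 6.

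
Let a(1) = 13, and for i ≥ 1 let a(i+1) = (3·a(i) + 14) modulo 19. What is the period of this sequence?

We have a(1) = 13,  a(2) = 15,  a(3) = 2,  a(4) = 1,  a(5) = 17,  a(6) = 8,  a(7) = 0,  a(8) = 14,  a(9) = 18,  a(10) = 11,  a(11) = 9,  a(12) = 3,  a(13) = 4,  a(14) = 7,  a(15) = 16,  a(16) = 5,  a(17) = 10,  a(18) = 6,  a(19) = 13.
Since a(19) = a(1) = 13, the sequence is periodic with period 18.

18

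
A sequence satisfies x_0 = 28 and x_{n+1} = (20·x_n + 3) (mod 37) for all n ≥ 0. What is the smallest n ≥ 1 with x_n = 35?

30

We have x_0 = 28,  x_1 = 8,  x_2 = 15,  x_3 = 7,  x_4 = 32,  x_5 = 14,  x_6 = 24,  x_7 = 2,  x_8 = 6,  x_9 = 12,  x_{10} = 21,  x_{11} = 16,  x_{12} = 27,  x_{13} = 25,  x_{14} = 22,  x_{15} = 36,  x_{16} = 20,  x_{17} = 33,  x_{18} = 34,  x_{19} = 17,  x_{20} = 10,  x_{21} = 18,  x_{22} = 30,  x_{23} = 11,  x_{24} = 1,  x_{25} = 23,  x_{26} = 19,  x_{27} = 13,  x_{28} = 4,  x_{29} = 9,  x_{30} = 35,  x_{31} = 0,  x_{32} = 3,  x_{33} = 26,  x_{34} = 5,  x_{35} = 29,  x_{36} = 28.
Since x_{36} = x_0 = 28, the sequence is periodic with period 36.
The value 35 first appears (with n ≥ 1) at x_{30}.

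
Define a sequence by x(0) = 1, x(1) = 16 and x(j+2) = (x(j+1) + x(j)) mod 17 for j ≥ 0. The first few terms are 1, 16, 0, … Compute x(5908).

Listing terms: x(0) = 1, x(1) = 16, x(2) = 0, x(3) = 16, x(4) = 16, x(5) = 15, x(6) = 14, x(7) = 12, x(8) = 9, x(9) = 4, x(10) = 13, x(11) = 0, x(12) = 13, x(13) = 13, x(14) = 9, x(15) = 5, x(16) = 14, x(17) = 2, x(18) = 16, x(19) = 1, x(20) = 0, x(21) = 1, x(22) = 1, x(23) = 2, x(24) = 3, x(25) = 5, x(26) = 8, x(27) = 13, x(28) = 4, x(29) = 0, x(30) = 4, x(31) = 4, x(32) = 8, x(33) = 12, x(34) = 3, x(35) = 15, x(36) = 1, x(37) = 16.
The sequence repeats with period 36.
So x(5908) = x(0 + ((5908-0) mod 36)) = x(4) = 16.

16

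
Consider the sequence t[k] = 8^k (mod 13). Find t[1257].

t[1] = 8; t[2] = 12; t[3] = 5; t[4] = 1; t[5] = 8.
The sequence repeats with period 4.
(1257 - 1) mod 4 = 0, so t[1257] = t[1] = 8.

8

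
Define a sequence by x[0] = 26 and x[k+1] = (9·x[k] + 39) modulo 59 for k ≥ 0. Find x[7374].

53

We have x[0] = 26, x[1] = 37, x[2] = 18, x[3] = 24, x[4] = 19, x[5] = 33, x[6] = 41, x[7] = 54, x[8] = 53, x[9] = 44, x[10] = 22, x[11] = 1, x[12] = 48, x[13] = 58, x[14] = 30, x[15] = 14, x[16] = 47, x[17] = 49, x[18] = 8, x[19] = 52, x[20] = 35, x[21] = 0, x[22] = 39, x[23] = 36, x[24] = 9, x[25] = 2, x[26] = 57, x[27] = 21, x[28] = 51, x[29] = 26.
The sequence repeats with period 29.
So x[7374] = x[0 + ((7374-0) mod 29)] = x[8] = 53.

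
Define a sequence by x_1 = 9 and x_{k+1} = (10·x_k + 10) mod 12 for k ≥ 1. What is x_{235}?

We have x_1 = 9; x_2 = 4; x_3 = 2; x_4 = 6; x_5 = 10; x_6 = 2.
Since x_6 = x_3 = 2, the sequence is eventually periodic: after a pre-period of length 2 it cycles with period 3.
For k ≥ 3, x_k depends only on (k - 3) mod 3. (235 - 3) mod 3 = 1, so x_{235} = x_4 = 6.

6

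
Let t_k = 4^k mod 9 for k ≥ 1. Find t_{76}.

We have t_1 = 4, t_2 = 7, t_3 = 1, t_4 = 4.
Since t_4 = t_1 = 4, the sequence is periodic with period 3.
So t_{76} = t_{1 + ((76-1) mod 3)} = t_1 = 4.

4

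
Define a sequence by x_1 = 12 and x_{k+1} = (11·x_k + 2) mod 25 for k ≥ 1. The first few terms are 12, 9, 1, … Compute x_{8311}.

7

Computing terms: x_1 = 12,  x_2 = 9,  x_3 = 1,  x_4 = 13,  x_5 = 20,  x_6 = 22,  x_7 = 19,  x_8 = 11,  x_9 = 23,  x_{10} = 5,  x_{11} = 7,  x_{12} = 4,  x_{13} = 21,  x_{14} = 8,  x_{15} = 15,  x_{16} = 17,  x_{17} = 14,  x_{18} = 6,  x_{19} = 18,  x_{20} = 0,  x_{21} = 2,  x_{22} = 24,  x_{23} = 16,  x_{24} = 3,  x_{25} = 10,  x_{26} = 12.
Since x_{26} = x_1 = 12, the sequence is periodic with period 25.
(8311 - 1) mod 25 = 10, so x_{8311} = x_{11} = 7.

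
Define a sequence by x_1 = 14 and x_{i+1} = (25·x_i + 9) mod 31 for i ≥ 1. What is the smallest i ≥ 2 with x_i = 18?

x_1 = 14,  x_2 = 18,  x_3 = 25,  x_4 = 14.
Since x_4 = x_1 = 14, the sequence is periodic with period 3.
The value 18 first appears (with i ≥ 2) at x_2.

2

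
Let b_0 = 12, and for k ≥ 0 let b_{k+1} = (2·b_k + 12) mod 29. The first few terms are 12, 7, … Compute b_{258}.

b_0 = 12, b_1 = 7, b_2 = 26, b_3 = 6, b_4 = 24, b_5 = 2, b_6 = 16, b_7 = 15, b_8 = 13, b_9 = 9, b_{10} = 1, b_{11} = 14, b_{12} = 11, b_{13} = 5, b_{14} = 22, b_{15} = 27, b_{16} = 8, b_{17} = 28, b_{18} = 10, b_{19} = 3, b_{20} = 18, b_{21} = 19, b_{22} = 21, b_{23} = 25, b_{24} = 4, b_{25} = 20, b_{26} = 23, b_{27} = 0, b_{28} = 12.
The sequence repeats with period 28.
So b_{258} = b_{0 + ((258-0) mod 28)} = b_6 = 16.

16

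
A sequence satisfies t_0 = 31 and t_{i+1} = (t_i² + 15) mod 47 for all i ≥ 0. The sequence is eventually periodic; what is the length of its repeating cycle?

t_0 = 31,  t_1 = 36,  t_2 = 42,  t_3 = 40,  t_4 = 17,  t_5 = 22,  t_6 = 29,  t_7 = 10,  t_8 = 21,  t_9 = 33,  t_{10} = 23,  t_{11} = 27,  t_{12} = 39,  t_{13} = 32,  t_{14} = 5,  t_{15} = 40.
Since t_{15} = t_3 = 40, the sequence is eventually periodic: after a pre-period of length 3 it cycles with period 12.

12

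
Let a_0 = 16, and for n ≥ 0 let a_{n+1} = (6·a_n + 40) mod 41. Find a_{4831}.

Computing terms: a_0 = 16,  a_1 = 13,  a_2 = 36,  a_3 = 10,  a_4 = 18,  a_5 = 25,  a_6 = 26,  a_7 = 32,  a_8 = 27,  a_9 = 38,  a_{10} = 22,  a_{11} = 8,  a_{12} = 6,  a_{13} = 35,  a_{14} = 4,  a_{15} = 23,  a_{16} = 14,  a_{17} = 1,  a_{18} = 5,  a_{19} = 29,  a_{20} = 9,  a_{21} = 12,  a_{22} = 30,  a_{23} = 15,  a_{24} = 7,  a_{25} = 0,  a_{26} = 40,  a_{27} = 34,  a_{28} = 39,  a_{29} = 28,  a_{30} = 3,  a_{31} = 17,  a_{32} = 19,  a_{33} = 31,  a_{34} = 21,  a_{35} = 2,  a_{36} = 11,  a_{37} = 24,  a_{38} = 20,  a_{39} = 37,  a_{40} = 16.
The sequence repeats with period 40.
So a_{4831} = a_{0 + ((4831-0) mod 40)} = a_{31} = 17.

17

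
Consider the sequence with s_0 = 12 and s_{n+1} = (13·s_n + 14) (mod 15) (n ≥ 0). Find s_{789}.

0

s_0 = 12; s_1 = 5; s_2 = 4; s_3 = 6; s_4 = 2; s_5 = 10; s_6 = 9; s_7 = 11; s_8 = 7; s_9 = 0; s_{10} = 14; s_{11} = 1; s_{12} = 12.
Since s_{12} = s_0 = 12, the sequence is periodic with period 12.
So s_{789} = s_{0 + ((789-0) mod 12)} = s_9 = 0.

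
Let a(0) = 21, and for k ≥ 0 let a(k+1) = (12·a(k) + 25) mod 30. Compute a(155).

a(0) = 21,  a(1) = 7,  a(2) = 19,  a(3) = 13,  a(4) = 1,  a(5) = 7.
Since a(5) = a(1) = 7, the sequence is eventually periodic: after a pre-period of length 1 it cycles with period 4.
For k ≥ 1, a(k) depends only on (k - 1) mod 4. (155 - 1) mod 4 = 2, so a(155) = a(3) = 13.

13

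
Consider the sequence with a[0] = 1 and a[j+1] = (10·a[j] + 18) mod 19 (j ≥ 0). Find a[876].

0

Computing terms: a[0] = 1,  a[1] = 9,  a[2] = 13,  a[3] = 15,  a[4] = 16,  a[5] = 7,  a[6] = 12,  a[7] = 5,  a[8] = 11,  a[9] = 14,  a[10] = 6,  a[11] = 2,  a[12] = 0,  a[13] = 18,  a[14] = 8,  a[15] = 3,  a[16] = 10,  a[17] = 4,  a[18] = 1.
Since a[18] = a[0] = 1, the sequence is periodic with period 18.
So a[876] = a[0 + ((876-0) mod 18)] = a[12] = 0.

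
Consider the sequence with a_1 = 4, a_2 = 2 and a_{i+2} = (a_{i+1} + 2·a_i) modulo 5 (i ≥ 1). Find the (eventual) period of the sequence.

4

We have a_1 = 4,  a_2 = 2,  a_3 = 0,  a_4 = 4,  a_5 = 4,  a_6 = 2.
The sequence repeats with period 4.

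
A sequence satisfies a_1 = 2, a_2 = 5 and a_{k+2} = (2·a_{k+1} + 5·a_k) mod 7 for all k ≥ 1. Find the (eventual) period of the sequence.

24

Computing terms: a_1 = 2,  a_2 = 5,  a_3 = 6,  a_4 = 2,  a_5 = 6,  a_6 = 1,  a_7 = 4,  a_8 = 6,  a_9 = 4,  a_{10} = 3,  a_{11} = 5,  a_{12} = 4,  a_{13} = 5,  a_{14} = 2,  a_{15} = 1,  a_{16} = 5,  a_{17} = 1,  a_{18} = 6,  a_{19} = 3,  a_{20} = 1,  a_{21} = 3,  a_{22} = 4,  a_{23} = 2,  a_{24} = 3,  a_{25} = 2,  a_{26} = 5.
Since (a_{25}, a_{26}) = (a_1, a_2) = (2, 5) (two consecutive terms determine the rest), the sequence is periodic with period 24.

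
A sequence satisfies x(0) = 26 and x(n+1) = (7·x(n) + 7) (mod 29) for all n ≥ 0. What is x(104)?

x(0) = 26; x(1) = 15; x(2) = 25; x(3) = 8; x(4) = 5; x(5) = 13; x(6) = 11; x(7) = 26.
The sequence repeats with period 7.
So x(104) = x(0 + ((104-0) mod 7)) = x(6) = 11.

11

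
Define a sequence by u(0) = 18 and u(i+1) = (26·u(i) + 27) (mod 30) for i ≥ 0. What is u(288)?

9

u(0) = 18,  u(1) = 15,  u(2) = 27,  u(3) = 9,  u(4) = 21,  u(5) = 3,  u(6) = 15.
Since u(6) = u(1) = 15, the sequence is eventually periodic: after a pre-period of length 1 it cycles with period 5.
For i ≥ 1, u(i) depends only on (i - 1) mod 5. (288 - 1) mod 5 = 2, so u(288) = u(3) = 9.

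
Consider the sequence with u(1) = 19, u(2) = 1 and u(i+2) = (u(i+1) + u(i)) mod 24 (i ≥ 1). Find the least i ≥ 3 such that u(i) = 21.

We have u(1) = 19; u(2) = 1; u(3) = 20; u(4) = 21; u(5) = 17; u(6) = 14; u(7) = 7; u(8) = 21; u(9) = 4; u(10) = 1; u(11) = 5; u(12) = 6; u(13) = 11; u(14) = 17; u(15) = 4; u(16) = 21; u(17) = 1; u(18) = 22; u(19) = 23; u(20) = 21; u(21) = 20; u(22) = 17; u(23) = 13; u(24) = 6; u(25) = 19; u(26) = 1.
Since (u(25), u(26)) = (u(1), u(2)) = (19, 1) (two consecutive terms determine the rest), the sequence is periodic with period 24.
The value 21 first appears (with i ≥ 3) at u(4).

4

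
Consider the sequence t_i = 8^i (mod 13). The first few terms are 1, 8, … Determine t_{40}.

1

t_0 = 1; t_1 = 8; t_2 = 12; t_3 = 5; t_4 = 1.
The sequence repeats with period 4.
So t_{40} = t_{0 + ((40-0) mod 4)} = t_0 = 1.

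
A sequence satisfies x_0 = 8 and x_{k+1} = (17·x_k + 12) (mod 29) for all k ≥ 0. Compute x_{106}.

Computing terms: x_0 = 8; x_1 = 3; x_2 = 5; x_3 = 10; x_4 = 8.
Since x_4 = x_0 = 8, the sequence is periodic with period 4.
(106 - 0) mod 4 = 2, so x_{106} = x_2 = 5.

5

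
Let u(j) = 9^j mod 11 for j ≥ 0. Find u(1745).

1

Computing terms: u(0) = 1; u(1) = 9; u(2) = 4; u(3) = 3; u(4) = 5; u(5) = 1.
The sequence repeats with period 5.
(1745 - 0) mod 5 = 0, so u(1745) = u(0) = 1.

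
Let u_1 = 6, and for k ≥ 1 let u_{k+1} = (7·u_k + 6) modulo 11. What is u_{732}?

4

u_1 = 6; u_2 = 4; u_3 = 1; u_4 = 2; u_5 = 9; u_6 = 3; u_7 = 5; u_8 = 8; u_9 = 7; u_{10} = 0; u_{11} = 6.
The sequence repeats with period 10.
So u_{732} = u_{1 + ((732-1) mod 10)} = u_2 = 4.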